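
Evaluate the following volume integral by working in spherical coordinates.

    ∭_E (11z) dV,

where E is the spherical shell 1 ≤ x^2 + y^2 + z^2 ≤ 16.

In spherical coordinates, x = ρ sin(φ) cos(θ), y = ρ sin(φ) sin(θ), z = ρ cos(φ), and dV = ρ^2 sin(φ) dρ dφ dθ.

The integrand becomes 11ρ cos(φ), so

    ∭_E (11z) dV = ∫_{0}^{2π} ∫_{0}^{π} ∫_{1}^{4} (11ρ cos(φ)) · ρ^2 sin(φ) dρ dφ dθ.

Inner (ρ): 2805sin(2φ)/8.
Middle (φ): 0.
Outer (θ): 0.

Therefore the triple integral equals 0.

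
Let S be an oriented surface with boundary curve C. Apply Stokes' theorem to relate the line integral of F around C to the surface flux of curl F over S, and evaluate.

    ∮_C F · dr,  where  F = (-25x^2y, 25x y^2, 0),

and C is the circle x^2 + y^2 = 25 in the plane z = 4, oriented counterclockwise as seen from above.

Let S be the flat disk x^2 + y^2 ≤ 25 in the plane z = 4, with upward unit normal n̂ = ẑ. By Stokes' theorem,

    ∮_C F · dr = ∬_S (∇ × F) · n̂ dS = ∬_D (curl F)_z dA,

where D is the disk x^2 + y^2 ≤ 25.

Compute the curl of F = (-25x^2y, 25x y^2, 0):
    (∇ × F)_x = ∂F_z/∂y - ∂F_y/∂z = 0,
    (∇ × F)_y = ∂F_x/∂z - ∂F_z/∂x = 0,
    (∇ × F)_z = ∂F_y/∂x - ∂F_x/∂y = 25x^2 + 25y^2.

On z = 4, (curl F)_z = 25x^2 + 25y^2.

Convert to polar (x = r cos θ, y = r sin θ, dA = r dr dθ); the integrand becomes 25r^2, so

    ∬_D (curl F)_z dA = ∫_0^{2π} ∫_0^{5} (25r^2) · r dr dθ.

Inner (r from 0 to 5): 15625/4.
Outer (θ from 0 to 2π): 15625π/2.

Therefore ∮_C F · dr = 15625π/2.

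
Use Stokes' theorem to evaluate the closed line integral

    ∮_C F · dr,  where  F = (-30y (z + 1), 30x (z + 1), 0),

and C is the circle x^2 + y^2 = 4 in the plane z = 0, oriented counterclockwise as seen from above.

Let S be the flat disk x^2 + y^2 ≤ 4 in the plane z = 0, with upward unit normal n̂ = ẑ. By Stokes' theorem,

    ∮_C F · dr = ∬_S (∇ × F) · n̂ dS = ∬_D (curl F)_z dA,

where D is the disk x^2 + y^2 ≤ 4.

Compute the curl of F = (-30y (z + 1), 30x (z + 1), 0):
    (∇ × F)_x = ∂F_z/∂y - ∂F_y/∂z = -30x,
    (∇ × F)_y = ∂F_x/∂z - ∂F_z/∂x = -30y,
    (∇ × F)_z = ∂F_y/∂x - ∂F_x/∂y = 60z + 60.

On z = 0, (curl F)_z = 60.

Convert to polar (x = r cos θ, y = r sin θ, dA = r dr dθ); the integrand becomes 60, so

    ∬_D (curl F)_z dA = ∫_0^{2π} ∫_0^{2} (60) · r dr dθ.

Inner (r from 0 to 2): 120.
Outer (θ from 0 to 2π): 240π.

Therefore ∮_C F · dr = 240π.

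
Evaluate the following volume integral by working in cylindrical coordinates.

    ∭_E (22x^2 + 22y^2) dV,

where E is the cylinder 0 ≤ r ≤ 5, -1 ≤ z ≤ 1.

In cylindrical coordinates, x = r cos(θ), y = r sin(θ), z = z, and dV = r dr dθ dz.

The integrand becomes 22r^2, so

    ∭_E (22x^2 + 22y^2) dV = ∫_{0}^{2π} ∫_{0}^{5} ∫_{-1}^{1} (22r^2) · r dz dr dθ.

Inner (z): 44r^3.
Middle (r from 0 to 5): 6875.
Outer (θ): 13750π.

Therefore the triple integral equals 13750π.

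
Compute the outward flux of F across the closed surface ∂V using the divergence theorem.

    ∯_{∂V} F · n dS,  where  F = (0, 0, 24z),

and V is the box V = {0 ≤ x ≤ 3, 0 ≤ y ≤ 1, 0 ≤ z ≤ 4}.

By the divergence theorem,

    ∯_{∂V} F · n dS = ∭_V (∇ · F) dV.

Compute the divergence:
    ∇ · F = ∂F_x/∂x + ∂F_y/∂y + ∂F_z/∂z = 0 + 0 + 24 = 24.

V is a rectangular box, so dV = dx dy dz with 0 ≤ x ≤ 3, 0 ≤ y ≤ 1, 0 ≤ z ≤ 4.

Integrate (24) over V as an iterated integral:

    ∭_V (∇·F) dV = ∫_0^{3} ∫_0^{1} ∫_0^{4} (24) dz dy dx.

Inner (z from 0 to 4): 96.
Middle (y from 0 to 1): 96.
Outer (x from 0 to 3): 288.

Therefore ∯_{∂V} F · n dS = 288.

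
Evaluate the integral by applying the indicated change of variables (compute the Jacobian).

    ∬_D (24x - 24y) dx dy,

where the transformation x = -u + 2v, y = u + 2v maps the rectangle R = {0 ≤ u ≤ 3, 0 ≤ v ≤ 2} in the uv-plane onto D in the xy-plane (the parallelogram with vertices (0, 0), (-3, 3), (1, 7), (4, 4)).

Compute the Jacobian determinant of (x, y) with respect to (u, v):

    ∂(x,y)/∂(u,v) = | -1  2 | = (-1)(2) - (2)(1) = -4.
                   | 1  2 |

Its absolute value is |J| = 4 (the area scaling factor).

Substituting x = -u + 2v, y = u + 2v into the integrand,

    24x - 24y → -48u,

so the integral becomes

    ∬_R (-48u) · |J| du dv = ∫_0^3 ∫_0^2 (-192u) dv du.

Inner (v): -384u.
Outer (u): -1728.

Therefore ∬_D (24x - 24y) dx dy = -1728.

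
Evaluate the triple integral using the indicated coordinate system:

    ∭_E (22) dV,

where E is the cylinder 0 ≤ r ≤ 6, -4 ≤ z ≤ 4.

In cylindrical coordinates, x = r cos(θ), y = r sin(θ), z = z, and dV = r dr dθ dz.

The integrand becomes 22, so

    ∭_E (22) dV = ∫_{0}^{2π} ∫_{0}^{6} ∫_{-4}^{4} (22) · r dz dr dθ.

Inner (z): 176r.
Middle (r from 0 to 6): 3168.
Outer (θ): 6336π.

Therefore the triple integral equals 6336π.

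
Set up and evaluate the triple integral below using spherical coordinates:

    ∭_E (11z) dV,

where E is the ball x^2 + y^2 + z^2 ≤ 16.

In spherical coordinates, x = ρ sin(φ) cos(θ), y = ρ sin(φ) sin(θ), z = ρ cos(φ), and dV = ρ^2 sin(φ) dρ dφ dθ.

The integrand becomes 11ρ cos(φ), so

    ∭_E (11z) dV = ∫_{0}^{2π} ∫_{0}^{π} ∫_{0}^{4} (11ρ cos(φ)) · ρ^2 sin(φ) dρ dφ dθ.

Inner (ρ): 352sin(2φ).
Middle (φ): 0.
Outer (θ): 0.

Therefore the triple integral equals 0.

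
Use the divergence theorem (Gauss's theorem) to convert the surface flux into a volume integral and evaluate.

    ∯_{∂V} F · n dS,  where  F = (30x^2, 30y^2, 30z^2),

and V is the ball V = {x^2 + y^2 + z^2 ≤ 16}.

By the divergence theorem,

    ∯_{∂V} F · n dS = ∭_V (∇ · F) dV.

Compute the divergence:
    ∇ · F = ∂F_x/∂x + ∂F_y/∂y + ∂F_z/∂z = 60x + 60y + 60z.

In spherical coordinates, x = ρ sin(φ) cos(θ), y = ρ sin(φ) sin(θ), z = ρ cos(φ), dV = ρ^2 sin(φ) dρ dφ dθ, with 0 ≤ ρ ≤ 4, 0 ≤ φ ≤ π, 0 ≤ θ ≤ 2π.

The integrand, after substitution and multiplying by the volume element, becomes (60ρ (sqrt(2)sin(φ)sin(θ + π/4) + cos(φ))) · ρ^2 sin(φ), so

    ∭_V (∇·F) dV = ∫_0^{2π} ∫_0^{π} ∫_0^{4} (60ρ (sqrt(2)sin(φ)sin(θ + π/4) + cos(φ))) · ρ^2 sin(φ) dρ dφ dθ.

Inner (ρ from 0 to 4): 3840(sqrt(2)sin(φ)sin(θ + π/4) + cos(φ))sin(φ).
Middle (φ from 0 to π): 1920sqrt(2)π sin(θ + π/4).
Outer (θ from 0 to 2π): 0.

Therefore ∯_{∂V} F · n dS = 0.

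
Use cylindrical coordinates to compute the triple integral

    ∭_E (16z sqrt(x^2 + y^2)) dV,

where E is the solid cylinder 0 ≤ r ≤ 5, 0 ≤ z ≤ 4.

In cylindrical coordinates, x = r cos(θ), y = r sin(θ), z = z, and dV = r dr dθ dz.

The integrand becomes 16r z, so

    ∭_E (16z sqrt(x^2 + y^2)) dV = ∫_{0}^{2π} ∫_{0}^{5} ∫_{0}^{4} (16r z) · r dz dr dθ.

Inner (z): 128r^2.
Middle (r from 0 to 5): 16000/3.
Outer (θ): 32000π/3.

Therefore the triple integral equals 32000π/3.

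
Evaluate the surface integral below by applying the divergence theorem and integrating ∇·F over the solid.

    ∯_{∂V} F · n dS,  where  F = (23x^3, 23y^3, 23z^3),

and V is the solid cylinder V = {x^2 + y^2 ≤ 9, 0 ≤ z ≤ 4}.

By the divergence theorem,

    ∯_{∂V} F · n dS = ∭_V (∇ · F) dV.

Compute the divergence:
    ∇ · F = ∂F_x/∂x + ∂F_y/∂y + ∂F_z/∂z = 69x^2 + 69y^2 + 69z^2.

In cylindrical coordinates, x = r cos(θ), y = r sin(θ), z = z, dV = r dr dθ dz, with 0 ≤ r ≤ 3, 0 ≤ θ ≤ 2π, 0 ≤ z ≤ 4.

The integrand, after substitution and multiplying by the volume element, becomes (69r^2 + 69z^2) · r, so

    ∭_V (∇·F) dV = ∫_0^{2π} ∫_0^{3} ∫_0^{4} (69r^2 + 69z^2) · r dz dr dθ.

Inner (z from 0 to 4): 276r^3 + 1472r.
Middle (r from 0 to 3): 12213.
Outer (θ from 0 to 2π): 24426π.

Therefore ∯_{∂V} F · n dS = 24426π.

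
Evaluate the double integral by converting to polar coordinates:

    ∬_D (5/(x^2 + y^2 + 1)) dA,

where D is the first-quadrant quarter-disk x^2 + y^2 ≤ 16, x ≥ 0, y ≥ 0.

The region D is 0 ≤ r ≤ 4, 0 ≤ θ ≤ π/2 in polar coordinates, where x = r cos(θ), y = r sin(θ), and dA = r dr dθ.

Under the substitution, the integrand becomes 5/(r^2 + 1), so

    ∬_D (5/(x^2 + y^2 + 1)) dA = ∫_{0}^{π/2} ∫_{0}^{4} (5/(r^2 + 1)) · r dr dθ.

Inner integral (in r): ∫_{0}^{4} (5/(r^2 + 1)) · r dr = 5log(17)/2.

Outer integral (in θ): ∫_{0}^{π/2} (5log(17)/2) dθ = 5π log(17)/4.

Therefore ∬_D (5/(x^2 + y^2 + 1)) dA = 5π log(17)/4.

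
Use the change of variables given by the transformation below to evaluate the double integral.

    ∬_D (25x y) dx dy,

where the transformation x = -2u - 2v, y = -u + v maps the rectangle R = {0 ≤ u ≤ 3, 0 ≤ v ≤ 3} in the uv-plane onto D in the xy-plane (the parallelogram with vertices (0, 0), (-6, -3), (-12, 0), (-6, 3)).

Compute the Jacobian determinant of (x, y) with respect to (u, v):

    ∂(x,y)/∂(u,v) = | -2  -2 | = (-2)(1) - (-2)(-1) = -4.
                   | -1  1 |

Its absolute value is |J| = 4 (the area scaling factor).

Substituting x = -2u - 2v, y = -u + v into the integrand,

    25x y → 50u^2 - 50v^2,

so the integral becomes

    ∬_R (50u^2 - 50v^2) · |J| du dv = ∫_0^3 ∫_0^3 (200u^2 - 200v^2) dv du.

Inner (v): 600u^2 - 1800.
Outer (u): 0.

Therefore ∬_D (25x y) dx dy = 0.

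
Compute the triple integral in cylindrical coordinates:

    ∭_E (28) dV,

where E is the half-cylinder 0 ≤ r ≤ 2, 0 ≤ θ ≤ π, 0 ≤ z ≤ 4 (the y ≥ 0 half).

In cylindrical coordinates, x = r cos(θ), y = r sin(θ), z = z, and dV = r dr dθ dz.

The integrand becomes 28, so

    ∭_E (28) dV = ∫_{0}^{π} ∫_{0}^{2} ∫_{0}^{4} (28) · r dz dr dθ.

Inner (z): 112r.
Middle (r from 0 to 2): 224.
Outer (θ): 224π.

Therefore the triple integral equals 224π.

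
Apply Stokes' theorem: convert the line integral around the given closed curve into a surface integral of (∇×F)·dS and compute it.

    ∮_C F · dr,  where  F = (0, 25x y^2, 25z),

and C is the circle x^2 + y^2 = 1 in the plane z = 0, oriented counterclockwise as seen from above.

Let S be the flat disk x^2 + y^2 ≤ 1 in the plane z = 0, with upward unit normal n̂ = ẑ. By Stokes' theorem,

    ∮_C F · dr = ∬_S (∇ × F) · n̂ dS = ∬_D (curl F)_z dA,

where D is the disk x^2 + y^2 ≤ 1.

Compute the curl of F = (0, 25x y^2, 25z):
    (∇ × F)_x = ∂F_z/∂y - ∂F_y/∂z = 0,
    (∇ × F)_y = ∂F_x/∂z - ∂F_z/∂x = 0,
    (∇ × F)_z = ∂F_y/∂x - ∂F_x/∂y = 25y^2.

On z = 0, (curl F)_z = 25y^2.

Convert to polar (x = r cos θ, y = r sin θ, dA = r dr dθ); the integrand becomes 25r^2sin(θ)^2, so

    ∬_D (curl F)_z dA = ∫_0^{2π} ∫_0^{1} (25r^2sin(θ)^2) · r dr dθ.

Inner (r from 0 to 1): 25sin(θ)^2/4.
Outer (θ from 0 to 2π): 25π/4.

Therefore ∮_C F · dr = 25π/4.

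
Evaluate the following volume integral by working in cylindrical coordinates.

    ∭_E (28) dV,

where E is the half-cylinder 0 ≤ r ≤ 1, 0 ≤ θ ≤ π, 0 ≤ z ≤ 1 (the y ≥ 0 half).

In cylindrical coordinates, x = r cos(θ), y = r sin(θ), z = z, and dV = r dr dθ dz.

The integrand becomes 28, so

    ∭_E (28) dV = ∫_{0}^{π} ∫_{0}^{1} ∫_{0}^{1} (28) · r dz dr dθ.

Inner (z): 28r.
Middle (r from 0 to 1): 14.
Outer (θ): 14π.

Therefore the triple integral equals 14π.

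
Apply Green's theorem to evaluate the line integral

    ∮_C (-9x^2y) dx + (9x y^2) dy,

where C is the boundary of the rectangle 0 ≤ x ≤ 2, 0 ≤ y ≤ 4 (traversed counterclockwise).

Green's theorem converts the closed line integral into a double integral over the enclosed region D:

    ∮_C P dx + Q dy = ∬_D (∂Q/∂x - ∂P/∂y) dA.

Here P = -9x^2y, Q = 9x y^2, so

    ∂Q/∂x = 9y^2,    ∂P/∂y = -9x^2,
    ∂Q/∂x - ∂P/∂y = 9x^2 + 9y^2.

D is the region 0 ≤ x ≤ 2, 0 ≤ y ≤ 4. Evaluating the double integral:

    ∬_D (9x^2 + 9y^2) dA = ∫_0^{2} ∫_0^{4} (9x^2 + 9y^2) dy dx.

Inner (y from 0 to 4): 36x^2 + 192.
Outer (x from 0 to 2): 480.

Therefore ∮_C P dx + Q dy = 480.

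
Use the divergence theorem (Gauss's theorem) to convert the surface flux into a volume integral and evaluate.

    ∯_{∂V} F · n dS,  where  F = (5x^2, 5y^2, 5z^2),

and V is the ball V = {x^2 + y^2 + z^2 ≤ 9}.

By the divergence theorem,

    ∯_{∂V} F · n dS = ∭_V (∇ · F) dV.

Compute the divergence:
    ∇ · F = ∂F_x/∂x + ∂F_y/∂y + ∂F_z/∂z = 10x + 10y + 10z.

In spherical coordinates, x = ρ sin(φ) cos(θ), y = ρ sin(φ) sin(θ), z = ρ cos(φ), dV = ρ^2 sin(φ) dρ dφ dθ, with 0 ≤ ρ ≤ 3, 0 ≤ φ ≤ π, 0 ≤ θ ≤ 2π.

The integrand, after substitution and multiplying by the volume element, becomes (10ρ (sqrt(2)sin(φ)sin(θ + π/4) + cos(φ))) · ρ^2 sin(φ), so

    ∭_V (∇·F) dV = ∫_0^{2π} ∫_0^{π} ∫_0^{3} (10ρ (sqrt(2)sin(φ)sin(θ + π/4) + cos(φ))) · ρ^2 sin(φ) dρ dφ dθ.

Inner (ρ from 0 to 3): 405(sqrt(2)sin(φ)sin(θ + π/4) + cos(φ))sin(φ)/2.
Middle (φ from 0 to π): 405sqrt(2)π sin(θ + π/4)/4.
Outer (θ from 0 to 2π): 0.

Therefore ∯_{∂V} F · n dS = 0.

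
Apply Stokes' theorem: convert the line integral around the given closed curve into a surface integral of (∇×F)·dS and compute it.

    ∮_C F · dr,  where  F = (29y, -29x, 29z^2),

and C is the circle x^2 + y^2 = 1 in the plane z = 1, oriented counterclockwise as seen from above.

Let S be the flat disk x^2 + y^2 ≤ 1 in the plane z = 1, with upward unit normal n̂ = ẑ. By Stokes' theorem,

    ∮_C F · dr = ∬_S (∇ × F) · n̂ dS = ∬_D (curl F)_z dA,

where D is the disk x^2 + y^2 ≤ 1.

Compute the curl of F = (29y, -29x, 29z^2):
    (∇ × F)_x = ∂F_z/∂y - ∂F_y/∂z = 0,
    (∇ × F)_y = ∂F_x/∂z - ∂F_z/∂x = 0,
    (∇ × F)_z = ∂F_y/∂x - ∂F_x/∂y = -58.

On z = 1, (curl F)_z = -58.

Convert to polar (x = r cos θ, y = r sin θ, dA = r dr dθ); the integrand becomes -58, so

    ∬_D (curl F)_z dA = ∫_0^{2π} ∫_0^{1} (-58) · r dr dθ.

Inner (r from 0 to 1): -29.
Outer (θ from 0 to 2π): -58π.

Therefore ∮_C F · dr = -58π.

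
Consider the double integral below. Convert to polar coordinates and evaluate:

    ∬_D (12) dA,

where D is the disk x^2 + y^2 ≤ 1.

The region D is 0 ≤ r ≤ 1, 0 ≤ θ ≤ 2π in polar coordinates, where x = r cos(θ), y = r sin(θ), and dA = r dr dθ.

Under the substitution, the integrand becomes 12, so

    ∬_D (12) dA = ∫_{0}^{2π} ∫_{0}^{1} (12) · r dr dθ.

Inner integral (in r): ∫_{0}^{1} (12) · r dr = 6.

Outer integral (in θ): ∫_{0}^{2π} (6) dθ = 12π.

Therefore ∬_D (12) dA = 12π.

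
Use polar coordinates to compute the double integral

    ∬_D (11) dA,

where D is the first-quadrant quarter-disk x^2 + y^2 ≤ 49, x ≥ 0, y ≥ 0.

The region D is 0 ≤ r ≤ 7, 0 ≤ θ ≤ π/2 in polar coordinates, where x = r cos(θ), y = r sin(θ), and dA = r dr dθ.

Under the substitution, the integrand becomes 11, so

    ∬_D (11) dA = ∫_{0}^{π/2} ∫_{0}^{7} (11) · r dr dθ.

Inner integral (in r): ∫_{0}^{7} (11) · r dr = 539/2.

Outer integral (in θ): ∫_{0}^{π/2} (539/2) dθ = 539π/4.

Therefore ∬_D (11) dA = 539π/4.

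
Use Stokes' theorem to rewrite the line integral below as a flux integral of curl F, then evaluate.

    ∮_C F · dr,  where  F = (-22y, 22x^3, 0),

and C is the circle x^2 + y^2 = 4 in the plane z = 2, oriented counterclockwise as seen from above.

Let S be the flat disk x^2 + y^2 ≤ 4 in the plane z = 2, with upward unit normal n̂ = ẑ. By Stokes' theorem,

    ∮_C F · dr = ∬_S (∇ × F) · n̂ dS = ∬_D (curl F)_z dA,

where D is the disk x^2 + y^2 ≤ 4.

Compute the curl of F = (-22y, 22x^3, 0):
    (∇ × F)_x = ∂F_z/∂y - ∂F_y/∂z = 0,
    (∇ × F)_y = ∂F_x/∂z - ∂F_z/∂x = 0,
    (∇ × F)_z = ∂F_y/∂x - ∂F_x/∂y = 66x^2 + 22.

On z = 2, (curl F)_z = 66x^2 + 22.

Convert to polar (x = r cos θ, y = r sin θ, dA = r dr dθ); the integrand becomes 66r^2cos(θ)^2 + 22, so

    ∬_D (curl F)_z dA = ∫_0^{2π} ∫_0^{2} (66r^2cos(θ)^2 + 22) · r dr dθ.

Inner (r from 0 to 2): 264cos(θ)^2 + 44.
Outer (θ from 0 to 2π): 352π.

Therefore ∮_C F · dr = 352π.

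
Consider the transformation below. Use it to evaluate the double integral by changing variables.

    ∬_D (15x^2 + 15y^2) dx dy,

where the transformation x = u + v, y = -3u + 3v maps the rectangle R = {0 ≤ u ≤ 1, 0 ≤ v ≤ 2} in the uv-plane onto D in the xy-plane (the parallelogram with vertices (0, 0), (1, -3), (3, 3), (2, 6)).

Compute the Jacobian determinant of (x, y) with respect to (u, v):

    ∂(x,y)/∂(u,v) = | 1  1 | = (1)(3) - (1)(-3) = 6.
                   | -3  3 |

Its absolute value is |J| = 6 (the area scaling factor).

Substituting x = u + v, y = -3u + 3v into the integrand,

    15x^2 + 15y^2 → 150u^2 - 240u v + 150v^2,

so the integral becomes

    ∬_R (150u^2 - 240u v + 150v^2) · |J| du dv = ∫_0^1 ∫_0^2 (900u^2 - 1440u v + 900v^2) dv du.

Inner (v): 1800u^2 - 2880u + 2400.
Outer (u): 1560.

Therefore ∬_D (15x^2 + 15y^2) dx dy = 1560.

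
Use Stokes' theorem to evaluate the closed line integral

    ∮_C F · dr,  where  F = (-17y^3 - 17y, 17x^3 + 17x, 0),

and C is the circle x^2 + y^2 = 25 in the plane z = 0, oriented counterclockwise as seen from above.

Let S be the flat disk x^2 + y^2 ≤ 25 in the plane z = 0, with upward unit normal n̂ = ẑ. By Stokes' theorem,

    ∮_C F · dr = ∬_S (∇ × F) · n̂ dS = ∬_D (curl F)_z dA,

where D is the disk x^2 + y^2 ≤ 25.

Compute the curl of F = (-17y^3 - 17y, 17x^3 + 17x, 0):
    (∇ × F)_x = ∂F_z/∂y - ∂F_y/∂z = 0,
    (∇ × F)_y = ∂F_x/∂z - ∂F_z/∂x = 0,
    (∇ × F)_z = ∂F_y/∂x - ∂F_x/∂y = 51x^2 + 51y^2 + 34.

On z = 0, (curl F)_z = 51x^2 + 51y^2 + 34.

Convert to polar (x = r cos θ, y = r sin θ, dA = r dr dθ); the integrand becomes 51r^2 + 34, so

    ∬_D (curl F)_z dA = ∫_0^{2π} ∫_0^{5} (51r^2 + 34) · r dr dθ.

Inner (r from 0 to 5): 33575/4.
Outer (θ from 0 to 2π): 33575π/2.

Therefore ∮_C F · dr = 33575π/2.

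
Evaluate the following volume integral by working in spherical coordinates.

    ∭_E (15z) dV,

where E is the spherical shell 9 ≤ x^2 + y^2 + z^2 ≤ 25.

In spherical coordinates, x = ρ sin(φ) cos(θ), y = ρ sin(φ) sin(θ), z = ρ cos(φ), and dV = ρ^2 sin(φ) dρ dφ dθ.

The integrand becomes 15ρ cos(φ), so

    ∭_E (15z) dV = ∫_{0}^{2π} ∫_{0}^{π} ∫_{3}^{5} (15ρ cos(φ)) · ρ^2 sin(φ) dρ dφ dθ.

Inner (ρ): 1020sin(2φ).
Middle (φ): 0.
Outer (θ): 0.

Therefore the triple integral equals 0.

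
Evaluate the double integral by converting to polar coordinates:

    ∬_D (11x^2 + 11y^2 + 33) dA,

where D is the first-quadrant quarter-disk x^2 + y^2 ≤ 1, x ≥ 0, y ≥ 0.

The region D is 0 ≤ r ≤ 1, 0 ≤ θ ≤ π/2 in polar coordinates, where x = r cos(θ), y = r sin(θ), and dA = r dr dθ.

Under the substitution, the integrand becomes 11r^2 + 33, so

    ∬_D (11x^2 + 11y^2 + 33) dA = ∫_{0}^{π/2} ∫_{0}^{1} (11r^2 + 33) · r dr dθ.

Inner integral (in r): ∫_{0}^{1} (11r^2 + 33) · r dr = 77/4.

Outer integral (in θ): ∫_{0}^{π/2} (77/4) dθ = 77π/8.

Therefore ∬_D (11x^2 + 11y^2 + 33) dA = 77π/8.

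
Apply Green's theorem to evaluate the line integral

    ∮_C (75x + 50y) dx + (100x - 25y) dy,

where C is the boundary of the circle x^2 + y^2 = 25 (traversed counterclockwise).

Green's theorem converts the closed line integral into a double integral over the enclosed region D:

    ∮_C P dx + Q dy = ∬_D (∂Q/∂x - ∂P/∂y) dA.

Here P = 75x + 50y, Q = 100x - 25y, so

    ∂Q/∂x = 100,    ∂P/∂y = 50,
    ∂Q/∂x - ∂P/∂y = 50.

D is the region x^2 + y^2 ≤ 25. Evaluating the double integral:

In polar coordinates (x = r cos θ, y = r sin θ, dA = r dr dθ) the integrand becomes 50, so

    ∬_D (50) dA = ∫_0^{2π} ∫_0^{5} (50) · r dr dθ.

Inner (r from 0 to 5): 625.
Outer (θ from 0 to 2π): 1250π.

Therefore ∮_C P dx + Q dy = 1250π.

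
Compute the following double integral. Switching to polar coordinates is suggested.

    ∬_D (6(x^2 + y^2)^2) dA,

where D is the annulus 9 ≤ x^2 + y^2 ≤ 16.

The region D is 3 ≤ r ≤ 4, 0 ≤ θ ≤ 2π in polar coordinates, where x = r cos(θ), y = r sin(θ), and dA = r dr dθ.

Under the substitution, the integrand becomes 6r^4, so

    ∬_D (6(x^2 + y^2)^2) dA = ∫_{0}^{2π} ∫_{3}^{4} (6r^4) · r dr dθ.

Inner integral (in r): ∫_{3}^{4} (6r^4) · r dr = 3367.

Outer integral (in θ): ∫_{0}^{2π} (3367) dθ = 6734π.

Therefore ∬_D (6(x^2 + y^2)^2) dA = 6734π.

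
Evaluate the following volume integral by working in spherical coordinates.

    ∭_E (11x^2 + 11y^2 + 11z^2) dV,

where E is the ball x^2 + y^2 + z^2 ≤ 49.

In spherical coordinates, x = ρ sin(φ) cos(θ), y = ρ sin(φ) sin(θ), z = ρ cos(φ), and dV = ρ^2 sin(φ) dρ dφ dθ.

The integrand becomes 11ρ^2, so

    ∭_E (11x^2 + 11y^2 + 11z^2) dV = ∫_{0}^{2π} ∫_{0}^{π} ∫_{0}^{7} (11ρ^2) · ρ^2 sin(φ) dρ dφ dθ.

Inner (ρ): 184877sin(φ)/5.
Middle (φ): 369754/5.
Outer (θ): 739508π/5.

Therefore the triple integral equals 739508π/5.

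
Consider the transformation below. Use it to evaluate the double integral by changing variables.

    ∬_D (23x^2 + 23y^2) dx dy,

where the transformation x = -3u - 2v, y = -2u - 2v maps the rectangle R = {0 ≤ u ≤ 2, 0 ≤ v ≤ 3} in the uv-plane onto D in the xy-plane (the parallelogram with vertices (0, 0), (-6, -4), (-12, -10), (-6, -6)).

Compute the Jacobian determinant of (x, y) with respect to (u, v):

    ∂(x,y)/∂(u,v) = | -3  -2 | = (-3)(-2) - (-2)(-2) = 2.
                   | -2  -2 |

Its absolute value is |J| = 2 (the area scaling factor).

Substituting x = -3u - 2v, y = -2u - 2v into the integrand,

    23x^2 + 23y^2 → 299u^2 + 460u v + 184v^2,

so the integral becomes

    ∬_R (299u^2 + 460u v + 184v^2) · |J| du dv = ∫_0^2 ∫_0^3 (598u^2 + 920u v + 368v^2) dv du.

Inner (v): 1794u^2 + 4140u + 3312.
Outer (u): 19688.

Therefore ∬_D (23x^2 + 23y^2) dx dy = 19688.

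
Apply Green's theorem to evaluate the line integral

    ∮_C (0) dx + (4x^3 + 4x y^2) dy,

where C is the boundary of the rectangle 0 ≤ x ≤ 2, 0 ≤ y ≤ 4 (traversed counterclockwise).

Green's theorem converts the closed line integral into a double integral over the enclosed region D:

    ∮_C P dx + Q dy = ∬_D (∂Q/∂x - ∂P/∂y) dA.

Here P = 0, Q = 4x^3 + 4x y^2, so

    ∂Q/∂x = 12x^2 + 4y^2,    ∂P/∂y = 0,
    ∂Q/∂x - ∂P/∂y = 12x^2 + 4y^2.

D is the region 0 ≤ x ≤ 2, 0 ≤ y ≤ 4. Evaluating the double integral:

    ∬_D (12x^2 + 4y^2) dA = ∫_0^{2} ∫_0^{4} (12x^2 + 4y^2) dy dx.

Inner (y from 0 to 4): 48x^2 + 256/3.
Outer (x from 0 to 2): 896/3.

Therefore ∮_C P dx + Q dy = 896/3.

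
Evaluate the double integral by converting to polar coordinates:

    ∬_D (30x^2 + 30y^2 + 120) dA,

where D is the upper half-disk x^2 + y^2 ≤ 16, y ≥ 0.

The region D is 0 ≤ r ≤ 4, 0 ≤ θ ≤ π in polar coordinates, where x = r cos(θ), y = r sin(θ), and dA = r dr dθ.

Under the substitution, the integrand becomes 30r^2 + 120, so

    ∬_D (30x^2 + 30y^2 + 120) dA = ∫_{0}^{π} ∫_{0}^{4} (30r^2 + 120) · r dr dθ.

Inner integral (in r): ∫_{0}^{4} (30r^2 + 120) · r dr = 2880.

Outer integral (in θ): ∫_{0}^{π} (2880) dθ = 2880π.

Therefore ∬_D (30x^2 + 30y^2 + 120) dA = 2880π.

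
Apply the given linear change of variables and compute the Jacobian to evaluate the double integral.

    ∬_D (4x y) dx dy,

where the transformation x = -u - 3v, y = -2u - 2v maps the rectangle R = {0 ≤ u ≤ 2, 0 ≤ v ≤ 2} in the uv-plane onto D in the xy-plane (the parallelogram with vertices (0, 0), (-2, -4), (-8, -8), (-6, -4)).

Compute the Jacobian determinant of (x, y) with respect to (u, v):

    ∂(x,y)/∂(u,v) = | -1  -3 | = (-1)(-2) - (-3)(-2) = -4.
                   | -2  -2 |

Its absolute value is |J| = 4 (the area scaling factor).

Substituting x = -u - 3v, y = -2u - 2v into the integrand,

    4x y → 8u^2 + 32u v + 24v^2,

so the integral becomes

    ∬_R (8u^2 + 32u v + 24v^2) · |J| du dv = ∫_0^2 ∫_0^2 (32u^2 + 128u v + 96v^2) dv du.

Inner (v): 64u^2 + 256u + 256.
Outer (u): 3584/3.

Therefore ∬_D (4x y) dx dy = 3584/3.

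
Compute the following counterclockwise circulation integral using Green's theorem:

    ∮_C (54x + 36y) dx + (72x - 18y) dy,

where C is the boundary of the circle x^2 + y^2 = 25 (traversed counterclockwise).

Green's theorem converts the closed line integral into a double integral over the enclosed region D:

    ∮_C P dx + Q dy = ∬_D (∂Q/∂x - ∂P/∂y) dA.

Here P = 54x + 36y, Q = 72x - 18y, so

    ∂Q/∂x = 72,    ∂P/∂y = 36,
    ∂Q/∂x - ∂P/∂y = 36.

D is the region x^2 + y^2 ≤ 25. Evaluating the double integral:

In polar coordinates (x = r cos θ, y = r sin θ, dA = r dr dθ) the integrand becomes 36, so

    ∬_D (36) dA = ∫_0^{2π} ∫_0^{5} (36) · r dr dθ.

Inner (r from 0 to 5): 450.
Outer (θ from 0 to 2π): 900π.

Therefore ∮_C P dx + Q dy = 900π.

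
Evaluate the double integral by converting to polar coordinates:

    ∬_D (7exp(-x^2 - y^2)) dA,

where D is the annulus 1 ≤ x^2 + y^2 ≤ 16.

The region D is 1 ≤ r ≤ 4, 0 ≤ θ ≤ 2π in polar coordinates, where x = r cos(θ), y = r sin(θ), and dA = r dr dθ.

Under the substitution, the integrand becomes 7exp(-r^2), so

    ∬_D (7exp(-x^2 - y^2)) dA = ∫_{0}^{2π} ∫_{1}^{4} (7exp(-r^2)) · r dr dθ.

Inner integral (in r): ∫_{1}^{4} (7exp(-r^2)) · r dr = -(7 - 7exp(15))exp(-16)/2.

Outer integral (in θ): ∫_{0}^{2π} (-(7 - 7exp(15))exp(-16)/2) dθ = -7π (1 - exp(15))exp(-16).

Therefore ∬_D (7exp(-x^2 - y^2)) dA = -7π (1 - exp(15))exp(-16).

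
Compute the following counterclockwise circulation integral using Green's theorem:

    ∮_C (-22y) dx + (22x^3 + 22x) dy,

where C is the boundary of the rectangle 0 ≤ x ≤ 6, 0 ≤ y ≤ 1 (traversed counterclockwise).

Green's theorem converts the closed line integral into a double integral over the enclosed region D:

    ∮_C P dx + Q dy = ∬_D (∂Q/∂x - ∂P/∂y) dA.

Here P = -22y, Q = 22x^3 + 22x, so

    ∂Q/∂x = 66x^2 + 22,    ∂P/∂y = -22,
    ∂Q/∂x - ∂P/∂y = 66x^2 + 44.

D is the region 0 ≤ x ≤ 6, 0 ≤ y ≤ 1. Evaluating the double integral:

    ∬_D (66x^2 + 44) dA = ∫_0^{6} ∫_0^{1} (66x^2 + 44) dy dx.

Inner (y from 0 to 1): 66x^2 + 44.
Outer (x from 0 to 6): 5016.

Therefore ∮_C P dx + Q dy = 5016.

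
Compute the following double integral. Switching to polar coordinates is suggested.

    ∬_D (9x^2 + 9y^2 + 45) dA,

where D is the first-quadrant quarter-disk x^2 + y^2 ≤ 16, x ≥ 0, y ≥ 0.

The region D is 0 ≤ r ≤ 4, 0 ≤ θ ≤ π/2 in polar coordinates, where x = r cos(θ), y = r sin(θ), and dA = r dr dθ.

Under the substitution, the integrand becomes 9r^2 + 45, so

    ∬_D (9x^2 + 9y^2 + 45) dA = ∫_{0}^{π/2} ∫_{0}^{4} (9r^2 + 45) · r dr dθ.

Inner integral (in r): ∫_{0}^{4} (9r^2 + 45) · r dr = 936.

Outer integral (in θ): ∫_{0}^{π/2} (936) dθ = 468π.

Therefore ∬_D (9x^2 + 9y^2 + 45) dA = 468π.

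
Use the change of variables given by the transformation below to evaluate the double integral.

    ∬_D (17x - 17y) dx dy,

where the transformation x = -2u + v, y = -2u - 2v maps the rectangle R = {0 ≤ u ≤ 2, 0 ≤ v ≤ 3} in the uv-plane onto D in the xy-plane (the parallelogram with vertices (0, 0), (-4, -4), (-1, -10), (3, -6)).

Compute the Jacobian determinant of (x, y) with respect to (u, v):

    ∂(x,y)/∂(u,v) = | -2  1 | = (-2)(-2) - (1)(-2) = 6.
                   | -2  -2 |

Its absolute value is |J| = 6 (the area scaling factor).

Substituting x = -2u + v, y = -2u - 2v into the integrand,

    17x - 17y → 51v,

so the integral becomes

    ∬_R (51v) · |J| du dv = ∫_0^2 ∫_0^3 (306v) dv du.

Inner (v): 1377.
Outer (u): 2754.

Therefore ∬_D (17x - 17y) dx dy = 2754.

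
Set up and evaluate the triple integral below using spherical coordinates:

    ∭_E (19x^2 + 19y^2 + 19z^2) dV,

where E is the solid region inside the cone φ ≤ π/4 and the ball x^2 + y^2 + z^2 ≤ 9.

In spherical coordinates, x = ρ sin(φ) cos(θ), y = ρ sin(φ) sin(θ), z = ρ cos(φ), and dV = ρ^2 sin(φ) dρ dφ dθ.

The integrand becomes 19ρ^2, so

    ∭_E (19x^2 + 19y^2 + 19z^2) dV = ∫_{0}^{2π} ∫_{0}^{π/4} ∫_{0}^{3} (19ρ^2) · ρ^2 sin(φ) dρ dφ dθ.

Inner (ρ): 4617sin(φ)/5.
Middle (φ): 4617/5 - 4617sqrt(2)/10.
Outer (θ): 4617π (2 - sqrt(2))/5.

Therefore the triple integral equals 4617π (2 - sqrt(2))/5.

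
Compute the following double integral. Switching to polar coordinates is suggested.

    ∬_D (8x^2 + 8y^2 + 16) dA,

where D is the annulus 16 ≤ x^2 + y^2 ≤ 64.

The region D is 4 ≤ r ≤ 8, 0 ≤ θ ≤ 2π in polar coordinates, where x = r cos(θ), y = r sin(θ), and dA = r dr dθ.

Under the substitution, the integrand becomes 8r^2 + 16, so

    ∬_D (8x^2 + 8y^2 + 16) dA = ∫_{0}^{2π} ∫_{4}^{8} (8r^2 + 16) · r dr dθ.

Inner integral (in r): ∫_{4}^{8} (8r^2 + 16) · r dr = 8064.

Outer integral (in θ): ∫_{0}^{2π} (8064) dθ = 16128π.

Therefore ∬_D (8x^2 + 8y^2 + 16) dA = 16128π.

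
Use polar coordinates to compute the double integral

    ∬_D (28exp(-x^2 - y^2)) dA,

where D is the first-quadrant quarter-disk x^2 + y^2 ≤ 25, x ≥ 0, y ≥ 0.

The region D is 0 ≤ r ≤ 5, 0 ≤ θ ≤ π/2 in polar coordinates, where x = r cos(θ), y = r sin(θ), and dA = r dr dθ.

Under the substitution, the integrand becomes 28exp(-r^2), so

    ∬_D (28exp(-x^2 - y^2)) dA = ∫_{0}^{π/2} ∫_{0}^{5} (28exp(-r^2)) · r dr dθ.

Inner integral (in r): ∫_{0}^{5} (28exp(-r^2)) · r dr = 14 - 14exp(-25).

Outer integral (in θ): ∫_{0}^{π/2} (14 - 14exp(-25)) dθ = -7π exp(-25) + 7π.

Therefore ∬_D (28exp(-x^2 - y^2)) dA = -7π exp(-25) + 7π.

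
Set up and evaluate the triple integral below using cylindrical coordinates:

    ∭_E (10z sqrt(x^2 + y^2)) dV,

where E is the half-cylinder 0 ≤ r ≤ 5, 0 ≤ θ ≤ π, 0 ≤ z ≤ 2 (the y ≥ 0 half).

In cylindrical coordinates, x = r cos(θ), y = r sin(θ), z = z, and dV = r dr dθ dz.

The integrand becomes 10r z, so

    ∭_E (10z sqrt(x^2 + y^2)) dV = ∫_{0}^{π} ∫_{0}^{5} ∫_{0}^{2} (10r z) · r dz dr dθ.

Inner (z): 20r^2.
Middle (r from 0 to 5): 2500/3.
Outer (θ): 2500π/3.

Therefore the triple integral equals 2500π/3.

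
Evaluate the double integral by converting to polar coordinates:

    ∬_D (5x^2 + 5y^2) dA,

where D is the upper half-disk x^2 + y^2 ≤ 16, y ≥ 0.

The region D is 0 ≤ r ≤ 4, 0 ≤ θ ≤ π in polar coordinates, where x = r cos(θ), y = r sin(θ), and dA = r dr dθ.

Under the substitution, the integrand becomes 5r^2, so

    ∬_D (5x^2 + 5y^2) dA = ∫_{0}^{π} ∫_{0}^{4} (5r^2) · r dr dθ.

Inner integral (in r): ∫_{0}^{4} (5r^2) · r dr = 320.

Outer integral (in θ): ∫_{0}^{π} (320) dθ = 320π.

Therefore ∬_D (5x^2 + 5y^2) dA = 320π.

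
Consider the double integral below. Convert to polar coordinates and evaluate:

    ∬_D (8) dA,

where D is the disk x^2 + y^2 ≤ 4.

The region D is 0 ≤ r ≤ 2, 0 ≤ θ ≤ 2π in polar coordinates, where x = r cos(θ), y = r sin(θ), and dA = r dr dθ.

Under the substitution, the integrand becomes 8, so

    ∬_D (8) dA = ∫_{0}^{2π} ∫_{0}^{2} (8) · r dr dθ.

Inner integral (in r): ∫_{0}^{2} (8) · r dr = 16.

Outer integral (in θ): ∫_{0}^{2π} (16) dθ = 32π.

Therefore ∬_D (8) dA = 32π.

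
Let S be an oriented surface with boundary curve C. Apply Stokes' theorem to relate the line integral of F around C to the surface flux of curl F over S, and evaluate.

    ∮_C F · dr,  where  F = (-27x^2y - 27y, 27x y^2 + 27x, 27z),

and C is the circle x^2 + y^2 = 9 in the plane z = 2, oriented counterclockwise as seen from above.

Let S be the flat disk x^2 + y^2 ≤ 9 in the plane z = 2, with upward unit normal n̂ = ẑ. By Stokes' theorem,

    ∮_C F · dr = ∬_S (∇ × F) · n̂ dS = ∬_D (curl F)_z dA,

where D is the disk x^2 + y^2 ≤ 9.

Compute the curl of F = (-27x^2y - 27y, 27x y^2 + 27x, 27z):
    (∇ × F)_x = ∂F_z/∂y - ∂F_y/∂z = 0,
    (∇ × F)_y = ∂F_x/∂z - ∂F_z/∂x = 0,
    (∇ × F)_z = ∂F_y/∂x - ∂F_x/∂y = 27x^2 + 27y^2 + 54.

On z = 2, (curl F)_z = 27x^2 + 27y^2 + 54.

Convert to polar (x = r cos θ, y = r sin θ, dA = r dr dθ); the integrand becomes 27r^2 + 54, so

    ∬_D (curl F)_z dA = ∫_0^{2π} ∫_0^{3} (27r^2 + 54) · r dr dθ.

Inner (r from 0 to 3): 3159/4.
Outer (θ from 0 to 2π): 3159π/2.

Therefore ∮_C F · dr = 3159π/2.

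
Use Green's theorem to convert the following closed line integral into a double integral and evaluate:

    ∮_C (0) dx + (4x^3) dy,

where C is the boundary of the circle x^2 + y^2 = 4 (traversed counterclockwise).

Green's theorem converts the closed line integral into a double integral over the enclosed region D:

    ∮_C P dx + Q dy = ∬_D (∂Q/∂x - ∂P/∂y) dA.

Here P = 0, Q = 4x^3, so

    ∂Q/∂x = 12x^2,    ∂P/∂y = 0,
    ∂Q/∂x - ∂P/∂y = 12x^2.

D is the region x^2 + y^2 ≤ 4. Evaluating the double integral:

In polar coordinates (x = r cos θ, y = r sin θ, dA = r dr dθ) the integrand becomes 12r^2cos(θ)^2, so

    ∬_D (12x^2) dA = ∫_0^{2π} ∫_0^{2} (12r^2cos(θ)^2) · r dr dθ.

Inner (r from 0 to 2): 48cos(θ)^2.
Outer (θ from 0 to 2π): 48π.

Therefore ∮_C P dx + Q dy = 48π.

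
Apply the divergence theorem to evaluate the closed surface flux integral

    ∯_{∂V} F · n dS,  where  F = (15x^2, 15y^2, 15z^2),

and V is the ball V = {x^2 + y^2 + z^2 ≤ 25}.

By the divergence theorem,

    ∯_{∂V} F · n dS = ∭_V (∇ · F) dV.

Compute the divergence:
    ∇ · F = ∂F_x/∂x + ∂F_y/∂y + ∂F_z/∂z = 30x + 30y + 30z.

In spherical coordinates, x = ρ sin(φ) cos(θ), y = ρ sin(φ) sin(θ), z = ρ cos(φ), dV = ρ^2 sin(φ) dρ dφ dθ, with 0 ≤ ρ ≤ 5, 0 ≤ φ ≤ π, 0 ≤ θ ≤ 2π.

The integrand, after substitution and multiplying by the volume element, becomes (30ρ (sqrt(2)sin(φ)sin(θ + π/4) + cos(φ))) · ρ^2 sin(φ), so

    ∭_V (∇·F) dV = ∫_0^{2π} ∫_0^{π} ∫_0^{5} (30ρ (sqrt(2)sin(φ)sin(θ + π/4) + cos(φ))) · ρ^2 sin(φ) dρ dφ dθ.

Inner (ρ from 0 to 5): 9375(sqrt(2)sin(φ)sin(θ + π/4) + cos(φ))sin(φ)/2.
Middle (φ from 0 to π): 9375sqrt(2)π sin(θ + π/4)/4.
Outer (θ from 0 to 2π): 0.

Therefore ∯_{∂V} F · n dS = 0.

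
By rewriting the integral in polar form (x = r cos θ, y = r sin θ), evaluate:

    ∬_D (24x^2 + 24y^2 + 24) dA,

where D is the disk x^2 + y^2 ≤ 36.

The region D is 0 ≤ r ≤ 6, 0 ≤ θ ≤ 2π in polar coordinates, where x = r cos(θ), y = r sin(θ), and dA = r dr dθ.

Under the substitution, the integrand becomes 24r^2 + 24, so

    ∬_D (24x^2 + 24y^2 + 24) dA = ∫_{0}^{2π} ∫_{0}^{6} (24r^2 + 24) · r dr dθ.

Inner integral (in r): ∫_{0}^{6} (24r^2 + 24) · r dr = 8208.

Outer integral (in θ): ∫_{0}^{2π} (8208) dθ = 16416π.

Therefore ∬_D (24x^2 + 24y^2 + 24) dA = 16416π.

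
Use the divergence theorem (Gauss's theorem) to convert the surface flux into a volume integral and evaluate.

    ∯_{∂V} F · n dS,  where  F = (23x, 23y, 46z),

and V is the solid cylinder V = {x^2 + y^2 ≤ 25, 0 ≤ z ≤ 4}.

By the divergence theorem,

    ∯_{∂V} F · n dS = ∭_V (∇ · F) dV.

Compute the divergence:
    ∇ · F = ∂F_x/∂x + ∂F_y/∂y + ∂F_z/∂z = 23 + 23 + 46 = 92.

In cylindrical coordinates, x = r cos(θ), y = r sin(θ), z = z, dV = r dr dθ dz, with 0 ≤ r ≤ 5, 0 ≤ θ ≤ 2π, 0 ≤ z ≤ 4.

The integrand, after substitution and multiplying by the volume element, becomes (92) · r, so

    ∭_V (∇·F) dV = ∫_0^{2π} ∫_0^{5} ∫_0^{4} (92) · r dz dr dθ.

Inner (z from 0 to 4): 368r.
Middle (r from 0 to 5): 4600.
Outer (θ from 0 to 2π): 9200π.

Therefore ∯_{∂V} F · n dS = 9200π.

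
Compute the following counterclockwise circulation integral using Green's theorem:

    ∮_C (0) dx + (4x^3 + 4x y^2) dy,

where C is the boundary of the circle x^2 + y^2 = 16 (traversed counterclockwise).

Green's theorem converts the closed line integral into a double integral over the enclosed region D:

    ∮_C P dx + Q dy = ∬_D (∂Q/∂x - ∂P/∂y) dA.

Here P = 0, Q = 4x^3 + 4x y^2, so

    ∂Q/∂x = 12x^2 + 4y^2,    ∂P/∂y = 0,
    ∂Q/∂x - ∂P/∂y = 12x^2 + 4y^2.

D is the region x^2 + y^2 ≤ 16. Evaluating the double integral:

In polar coordinates (x = r cos θ, y = r sin θ, dA = r dr dθ) the integrand becomes 4r^2(cos(2θ) + 2), so

    ∬_D (12x^2 + 4y^2) dA = ∫_0^{2π} ∫_0^{4} (4r^2(cos(2θ) + 2)) · r dr dθ.

Inner (r from 0 to 4): 256cos(2θ) + 512.
Outer (θ from 0 to 2π): 1024π.

Therefore ∮_C P dx + Q dy = 1024π.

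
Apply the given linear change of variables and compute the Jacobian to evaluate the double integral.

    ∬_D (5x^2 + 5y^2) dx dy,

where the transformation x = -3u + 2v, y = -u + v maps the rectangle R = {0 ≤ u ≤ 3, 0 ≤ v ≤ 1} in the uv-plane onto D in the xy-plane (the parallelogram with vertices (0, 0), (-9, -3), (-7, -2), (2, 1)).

Compute the Jacobian determinant of (x, y) with respect to (u, v):

    ∂(x,y)/∂(u,v) = | -3  2 | = (-3)(1) - (2)(-1) = -1.
                   | -1  1 |

Its absolute value is |J| = 1 (the area scaling factor).

Substituting x = -3u + 2v, y = -u + v into the integrand,

    5x^2 + 5y^2 → 50u^2 - 70u v + 25v^2,

so the integral becomes

    ∬_R (50u^2 - 70u v + 25v^2) · |J| du dv = ∫_0^3 ∫_0^1 (50u^2 - 70u v + 25v^2) dv du.

Inner (v): 50u^2 - 35u + 25/3.
Outer (u): 635/2.

Therefore ∬_D (5x^2 + 5y^2) dx dy = 635/2.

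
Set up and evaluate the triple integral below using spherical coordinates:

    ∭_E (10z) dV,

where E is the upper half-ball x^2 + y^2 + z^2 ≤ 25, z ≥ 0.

In spherical coordinates, x = ρ sin(φ) cos(θ), y = ρ sin(φ) sin(θ), z = ρ cos(φ), and dV = ρ^2 sin(φ) dρ dφ dθ.

The integrand becomes 10ρ cos(φ), so

    ∭_E (10z) dV = ∫_{0}^{2π} ∫_{0}^{π/2} ∫_{0}^{5} (10ρ cos(φ)) · ρ^2 sin(φ) dρ dφ dθ.

Inner (ρ): 3125sin(2φ)/4.
Middle (φ): 3125/4.
Outer (θ): 3125π/2.

Therefore the triple integral equals 3125π/2.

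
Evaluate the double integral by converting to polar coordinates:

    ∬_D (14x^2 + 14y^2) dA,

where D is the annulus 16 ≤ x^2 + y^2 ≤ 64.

The region D is 4 ≤ r ≤ 8, 0 ≤ θ ≤ 2π in polar coordinates, where x = r cos(θ), y = r sin(θ), and dA = r dr dθ.

Under the substitution, the integrand becomes 14r^2, so

    ∬_D (14x^2 + 14y^2) dA = ∫_{0}^{2π} ∫_{4}^{8} (14r^2) · r dr dθ.

Inner integral (in r): ∫_{4}^{8} (14r^2) · r dr = 13440.

Outer integral (in θ): ∫_{0}^{2π} (13440) dθ = 26880π.

Therefore ∬_D (14x^2 + 14y^2) dA = 26880π.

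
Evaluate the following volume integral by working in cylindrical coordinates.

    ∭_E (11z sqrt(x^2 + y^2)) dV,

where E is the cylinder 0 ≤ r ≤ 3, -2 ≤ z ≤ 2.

In cylindrical coordinates, x = r cos(θ), y = r sin(θ), z = z, and dV = r dr dθ dz.

The integrand becomes 11r z, so

    ∭_E (11z sqrt(x^2 + y^2)) dV = ∫_{0}^{2π} ∫_{0}^{3} ∫_{-2}^{2} (11r z) · r dz dr dθ.

Inner (z): 0.
Middle (r from 0 to 3): 0.
Outer (θ): 0.

Therefore the triple integral equals 0.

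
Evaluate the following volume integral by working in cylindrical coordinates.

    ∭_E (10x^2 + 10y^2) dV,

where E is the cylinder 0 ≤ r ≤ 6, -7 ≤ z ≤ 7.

In cylindrical coordinates, x = r cos(θ), y = r sin(θ), z = z, and dV = r dr dθ dz.

The integrand becomes 10r^2, so

    ∭_E (10x^2 + 10y^2) dV = ∫_{0}^{2π} ∫_{0}^{6} ∫_{-7}^{7} (10r^2) · r dz dr dθ.

Inner (z): 140r^3.
Middle (r from 0 to 6): 45360.
Outer (θ): 90720π.

Therefore the triple integral equals 90720π.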